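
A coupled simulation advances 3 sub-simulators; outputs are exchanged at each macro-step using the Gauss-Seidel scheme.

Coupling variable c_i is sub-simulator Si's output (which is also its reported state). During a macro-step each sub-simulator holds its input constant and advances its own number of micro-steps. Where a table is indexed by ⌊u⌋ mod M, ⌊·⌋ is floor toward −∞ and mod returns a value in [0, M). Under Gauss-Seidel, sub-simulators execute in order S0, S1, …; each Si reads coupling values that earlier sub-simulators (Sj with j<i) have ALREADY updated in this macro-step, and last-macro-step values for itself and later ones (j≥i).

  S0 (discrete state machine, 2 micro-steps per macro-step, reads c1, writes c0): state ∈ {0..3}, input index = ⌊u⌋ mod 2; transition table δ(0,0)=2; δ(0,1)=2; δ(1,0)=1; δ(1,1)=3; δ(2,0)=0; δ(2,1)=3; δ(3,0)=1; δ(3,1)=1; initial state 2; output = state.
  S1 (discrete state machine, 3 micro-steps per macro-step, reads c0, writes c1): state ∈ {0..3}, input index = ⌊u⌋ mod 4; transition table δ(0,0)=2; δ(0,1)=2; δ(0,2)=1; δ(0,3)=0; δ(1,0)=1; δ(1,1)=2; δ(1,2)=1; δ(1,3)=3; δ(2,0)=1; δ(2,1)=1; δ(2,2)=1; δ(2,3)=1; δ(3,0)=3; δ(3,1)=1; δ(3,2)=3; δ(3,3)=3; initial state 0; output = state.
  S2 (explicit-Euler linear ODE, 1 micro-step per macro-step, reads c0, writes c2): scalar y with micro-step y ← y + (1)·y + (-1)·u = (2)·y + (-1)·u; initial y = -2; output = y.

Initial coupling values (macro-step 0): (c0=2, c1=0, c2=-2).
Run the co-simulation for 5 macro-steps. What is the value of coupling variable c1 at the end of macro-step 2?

macro 1: S0 reads c1=0 → after 2×micro: 2; S1 reads c0=2 → after 3×micro: 1; S2 reads c0=2 → after 1×micro: -6 ⇒ (c0=2, c1=1, c2=-6)
macro 2: S0 reads c1=1 → after 2×micro: 1; S1 reads c0=1 → after 3×micro: 2; S2 reads c0=1 → after 1×micro: -13 ⇒ (c0=1, c1=2, c2=-13)
macro 3: S0 reads c1=2 → after 2×micro: 1; S1 reads c0=1 → after 3×micro: 1; S2 reads c0=1 → after 1×micro: -27 ⇒ (c0=1, c1=1, c2=-27)
macro 4: S0 reads c1=1 → after 2×micro: 1; S1 reads c0=1 → after 3×micro: 2; S2 reads c0=1 → after 1×micro: -55 ⇒ (c0=1, c1=2, c2=-55)
macro 5: S0 reads c1=2 → after 2×micro: 1; S1 reads c0=1 → after 3×micro: 1; S2 reads c0=1 → after 1×micro: -111 ⇒ (c0=1, c1=1, c2=-111)

c1 at macro-step 2 = 2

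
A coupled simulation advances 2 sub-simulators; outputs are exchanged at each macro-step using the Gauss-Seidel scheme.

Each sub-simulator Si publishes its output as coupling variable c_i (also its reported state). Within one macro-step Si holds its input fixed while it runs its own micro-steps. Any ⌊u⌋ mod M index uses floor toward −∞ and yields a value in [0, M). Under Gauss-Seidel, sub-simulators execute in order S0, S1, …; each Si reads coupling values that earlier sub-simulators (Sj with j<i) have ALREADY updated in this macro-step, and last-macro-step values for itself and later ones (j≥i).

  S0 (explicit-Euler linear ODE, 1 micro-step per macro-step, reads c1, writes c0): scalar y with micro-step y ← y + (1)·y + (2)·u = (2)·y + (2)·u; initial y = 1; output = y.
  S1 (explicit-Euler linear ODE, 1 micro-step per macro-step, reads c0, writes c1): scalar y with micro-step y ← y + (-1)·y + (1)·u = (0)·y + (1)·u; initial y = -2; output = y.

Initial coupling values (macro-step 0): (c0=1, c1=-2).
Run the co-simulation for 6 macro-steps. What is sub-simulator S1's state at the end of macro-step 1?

macro 1: S0 reads c1=-2 → after 1×micro: -2; S1 reads c0=-2 → after 1×micro: -2 ⇒ (c0=-2, c1=-2)
macro 2: S0 reads c1=-2 → after 1×micro: -8; S1 reads c0=-8 → after 1×micro: -8 ⇒ (c0=-8, c1=-8)
macro 3: S0 reads c1=-8 → after 1×micro: -32; S1 reads c0=-32 → after 1×micro: -32 ⇒ (c0=-32, c1=-32)
macro 4: S0 reads c1=-32 → after 1×micro: -128; S1 reads c0=-128 → after 1×micro: -128 ⇒ (c0=-128, c1=-128)
macro 5: S0 reads c1=-128 → after 1×micro: -512; S1 reads c0=-512 → after 1×micro: -512 ⇒ (c0=-512, c1=-512)
macro 6: S0 reads c1=-512 → after 1×micro: -2048; S1 reads c0=-2048 → after 1×micro: -2048 ⇒ (c0=-2048, c1=-2048)

S1 state at macro-step 1 = -2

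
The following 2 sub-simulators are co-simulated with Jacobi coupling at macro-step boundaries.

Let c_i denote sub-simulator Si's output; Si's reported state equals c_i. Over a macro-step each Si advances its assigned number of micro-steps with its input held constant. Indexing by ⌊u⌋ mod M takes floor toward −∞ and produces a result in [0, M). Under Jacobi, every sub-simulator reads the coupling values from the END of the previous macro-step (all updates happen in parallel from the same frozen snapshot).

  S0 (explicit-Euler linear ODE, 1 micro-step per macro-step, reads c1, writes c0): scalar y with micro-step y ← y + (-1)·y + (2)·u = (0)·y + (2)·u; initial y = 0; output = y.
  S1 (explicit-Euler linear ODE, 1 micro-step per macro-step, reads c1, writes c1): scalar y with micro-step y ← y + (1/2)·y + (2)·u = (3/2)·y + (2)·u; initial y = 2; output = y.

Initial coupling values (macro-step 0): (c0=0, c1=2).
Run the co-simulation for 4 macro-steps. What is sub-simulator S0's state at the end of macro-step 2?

S0 state at macro-step 2 = 14

macro 1: S0 reads c1=2 → after 1×micro: 4; S1 reads c1=2 → after 1×micro: 7 ⇒ (c0=4, c1=7)
macro 2: S0 reads c1=7 → after 1×micro: 14; S1 reads c1=7 → after 1×micro: 49/2 ⇒ (c0=14, c1=49/2)
macro 3: S0 reads c1=49/2 → after 1×micro: 49; S1 reads c1=49/2 → after 1×micro: 343/4 ⇒ (c0=49, c1=343/4)
macro 4: S0 reads c1=343/4 → after 1×micro: 343/2; S1 reads c1=343/4 → after 1×micro: 2401/8 ⇒ (c0=343/2, c1=2401/8)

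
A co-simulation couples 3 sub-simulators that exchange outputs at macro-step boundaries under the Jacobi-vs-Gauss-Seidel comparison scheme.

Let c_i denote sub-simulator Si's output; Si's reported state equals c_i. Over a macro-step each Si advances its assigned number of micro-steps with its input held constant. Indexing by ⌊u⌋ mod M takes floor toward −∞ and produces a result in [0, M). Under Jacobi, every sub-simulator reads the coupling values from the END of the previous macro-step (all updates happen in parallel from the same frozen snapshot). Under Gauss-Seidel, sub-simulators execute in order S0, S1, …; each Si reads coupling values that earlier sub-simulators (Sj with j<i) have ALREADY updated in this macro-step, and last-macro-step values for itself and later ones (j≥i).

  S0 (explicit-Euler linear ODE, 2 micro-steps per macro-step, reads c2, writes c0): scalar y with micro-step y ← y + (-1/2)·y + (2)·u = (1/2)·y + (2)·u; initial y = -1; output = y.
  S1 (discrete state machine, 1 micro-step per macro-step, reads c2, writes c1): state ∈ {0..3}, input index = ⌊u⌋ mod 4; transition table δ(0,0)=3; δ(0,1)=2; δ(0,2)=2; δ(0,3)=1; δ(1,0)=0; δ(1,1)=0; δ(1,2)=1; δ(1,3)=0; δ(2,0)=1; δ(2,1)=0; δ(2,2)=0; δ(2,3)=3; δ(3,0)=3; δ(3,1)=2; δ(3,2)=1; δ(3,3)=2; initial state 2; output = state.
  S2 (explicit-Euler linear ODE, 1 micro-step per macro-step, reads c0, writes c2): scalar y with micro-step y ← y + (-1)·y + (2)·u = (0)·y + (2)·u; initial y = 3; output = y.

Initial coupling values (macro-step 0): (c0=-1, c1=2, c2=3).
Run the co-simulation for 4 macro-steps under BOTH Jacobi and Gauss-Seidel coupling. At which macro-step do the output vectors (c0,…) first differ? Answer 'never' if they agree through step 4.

first divergence at macro-step: 1

[Jacobi] macro 1: S0 reads c2=3 → after 2×micro: 35/4; S1 reads c2=3 → after 1×micro: 3; S2 reads c0=-1 → after 1×micro: -2 ⇒ (c0=35/4, c1=3, c2=-2)
[Jacobi] macro 2: S0 reads c2=-2 → after 2×micro: -61/16; S1 reads c2=-2 → after 1×micro: 1; S2 reads c0=35/4 → after 1×micro: 35/2 ⇒ (c0=-61/16, c1=1, c2=35/2)
[Jacobi] macro 3: S0 reads c2=35/2 → after 2×micro: 3299/64; S1 reads c2=35/2 → after 1×micro: 0; S2 reads c0=-61/16 → after 1×micro: -61/8 ⇒ (c0=3299/64, c1=0, c2=-61/8)
[Jacobi] macro 4: S0 reads c2=-61/8 → after 2×micro: -2557/256; S1 reads c2=-61/8 → after 1×micro: 3; S2 reads c0=3299/64 → after 1×micro: 3299/32 ⇒ (c0=-2557/256, c1=3, c2=3299/32)
[Gauss-Seidel] macro 1: S0 reads c2=3 → after 2×micro: 35/4; S1 reads c2=3 → after 1×micro: 3; S2 reads c0=35/4 → after 1×micro: 35/2 ⇒ (c0=35/4, c1=3, c2=35/2)
[Gauss-Seidel] macro 2: S0 reads c2=35/2 → after 2×micro: 875/16; S1 reads c2=35/2 → after 1×micro: 2; S2 reads c0=875/16 → after 1×micro: 875/8 ⇒ (c0=875/16, c1=2, c2=875/8)
[Gauss-Seidel] macro 3: S0 reads c2=875/8 → after 2×micro: 21875/64; S1 reads c2=875/8 → after 1×micro: 0; S2 reads c0=21875/64 → after 1×micro: 21875/32 ⇒ (c0=21875/64, c1=0, c2=21875/32)
[Gauss-Seidel] macro 4: S0 reads c2=21875/32 → after 2×micro: 546875/256; S1 reads c2=21875/32 → after 1×micro: 1; S2 reads c0=546875/256 → after 1×micro: 546875/128 ⇒ (c0=546875/256, c1=1, c2=546875/128)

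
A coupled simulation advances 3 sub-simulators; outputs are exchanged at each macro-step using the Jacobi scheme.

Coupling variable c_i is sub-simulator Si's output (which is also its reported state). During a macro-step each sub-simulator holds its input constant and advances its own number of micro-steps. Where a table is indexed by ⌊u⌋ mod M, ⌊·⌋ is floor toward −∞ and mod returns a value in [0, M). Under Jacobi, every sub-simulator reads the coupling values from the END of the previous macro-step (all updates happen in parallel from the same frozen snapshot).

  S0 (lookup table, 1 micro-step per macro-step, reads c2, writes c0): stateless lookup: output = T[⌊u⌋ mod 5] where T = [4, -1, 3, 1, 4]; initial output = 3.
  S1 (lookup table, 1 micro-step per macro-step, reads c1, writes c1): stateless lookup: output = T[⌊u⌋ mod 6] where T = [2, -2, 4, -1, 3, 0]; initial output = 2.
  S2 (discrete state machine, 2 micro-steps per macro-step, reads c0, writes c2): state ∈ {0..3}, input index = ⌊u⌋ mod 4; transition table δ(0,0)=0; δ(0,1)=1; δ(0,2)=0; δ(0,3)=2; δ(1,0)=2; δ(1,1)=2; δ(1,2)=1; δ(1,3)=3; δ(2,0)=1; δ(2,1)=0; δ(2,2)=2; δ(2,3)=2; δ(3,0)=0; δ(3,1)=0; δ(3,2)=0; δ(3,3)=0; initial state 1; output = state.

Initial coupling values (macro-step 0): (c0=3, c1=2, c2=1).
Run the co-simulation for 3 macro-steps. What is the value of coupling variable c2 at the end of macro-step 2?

macro 1: S0 reads c2=1 → after 1×micro: -1; S1 reads c1=2 → after 1×micro: 4; S2 reads c0=3 → after 2×micro: 0 ⇒ (c0=-1, c1=4, c2=0)
macro 2: S0 reads c2=0 → after 1×micro: 4; S1 reads c1=4 → after 1×micro: 3; S2 reads c0=-1 → after 2×micro: 2 ⇒ (c0=4, c1=3, c2=2)
macro 3: S0 reads c2=2 → after 1×micro: 3; S1 reads c1=3 → after 1×micro: -1; S2 reads c0=4 → after 2×micro: 2 ⇒ (c0=3, c1=-1, c2=2)

c2 at macro-step 2 = 2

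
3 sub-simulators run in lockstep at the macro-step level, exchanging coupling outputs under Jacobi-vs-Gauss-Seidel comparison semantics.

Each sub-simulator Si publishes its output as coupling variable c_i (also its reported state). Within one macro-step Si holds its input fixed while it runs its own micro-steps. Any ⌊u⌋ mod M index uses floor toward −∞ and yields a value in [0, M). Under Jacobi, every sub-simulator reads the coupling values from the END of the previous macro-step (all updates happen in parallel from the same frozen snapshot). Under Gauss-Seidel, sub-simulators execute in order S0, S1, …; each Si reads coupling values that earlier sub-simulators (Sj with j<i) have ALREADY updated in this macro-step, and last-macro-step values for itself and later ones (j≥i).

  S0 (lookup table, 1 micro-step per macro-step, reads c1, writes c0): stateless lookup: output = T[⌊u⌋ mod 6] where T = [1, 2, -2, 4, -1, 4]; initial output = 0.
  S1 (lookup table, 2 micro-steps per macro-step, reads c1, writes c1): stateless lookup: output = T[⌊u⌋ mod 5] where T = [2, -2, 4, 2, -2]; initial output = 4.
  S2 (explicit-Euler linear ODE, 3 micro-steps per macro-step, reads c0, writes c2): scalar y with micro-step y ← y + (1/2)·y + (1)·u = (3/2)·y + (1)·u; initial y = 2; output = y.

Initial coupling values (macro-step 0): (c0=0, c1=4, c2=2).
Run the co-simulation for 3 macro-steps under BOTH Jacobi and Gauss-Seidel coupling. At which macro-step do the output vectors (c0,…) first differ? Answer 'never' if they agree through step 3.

[Jacobi] macro 1: S0 reads c1=4 → after 1×micro: -1; S1 reads c1=4 → after 2×micro: -2; S2 reads c0=0 → after 3×micro: 27/4 ⇒ (c0=-1, c1=-2, c2=27/4)
[Jacobi] macro 2: S0 reads c1=-2 → after 1×micro: -1; S1 reads c1=-2 → after 2×micro: 2; S2 reads c0=-1 → after 3×micro: 577/32 ⇒ (c0=-1, c1=2, c2=577/32)
[Jacobi] macro 3: S0 reads c1=2 → after 1×micro: -2; S1 reads c1=2 → after 2×micro: 4; S2 reads c0=-1 → after 3×micro: 14363/256 ⇒ (c0=-2, c1=4, c2=14363/256)
[Gauss-Seidel] macro 1: S0 reads c1=4 → after 1×micro: -1; S1 reads c1=4 → after 2×micro: -2; S2 reads c0=-1 → after 3×micro: 2 ⇒ (c0=-1, c1=-2, c2=2)
[Gauss-Seidel] macro 2: S0 reads c1=-2 → after 1×micro: -1; S1 reads c1=-2 → after 2×micro: 2; S2 reads c0=-1 → after 3×micro: 2 ⇒ (c0=-1, c1=2, c2=2)
[Gauss-Seidel] macro 3: S0 reads c1=2 → after 1×micro: -2; S1 reads c1=2 → after 2×micro: 4; S2 reads c0=-2 → after 3×micro: -11/4 ⇒ (c0=-2, c1=4, c2=-11/4)

first divergence at macro-step: 1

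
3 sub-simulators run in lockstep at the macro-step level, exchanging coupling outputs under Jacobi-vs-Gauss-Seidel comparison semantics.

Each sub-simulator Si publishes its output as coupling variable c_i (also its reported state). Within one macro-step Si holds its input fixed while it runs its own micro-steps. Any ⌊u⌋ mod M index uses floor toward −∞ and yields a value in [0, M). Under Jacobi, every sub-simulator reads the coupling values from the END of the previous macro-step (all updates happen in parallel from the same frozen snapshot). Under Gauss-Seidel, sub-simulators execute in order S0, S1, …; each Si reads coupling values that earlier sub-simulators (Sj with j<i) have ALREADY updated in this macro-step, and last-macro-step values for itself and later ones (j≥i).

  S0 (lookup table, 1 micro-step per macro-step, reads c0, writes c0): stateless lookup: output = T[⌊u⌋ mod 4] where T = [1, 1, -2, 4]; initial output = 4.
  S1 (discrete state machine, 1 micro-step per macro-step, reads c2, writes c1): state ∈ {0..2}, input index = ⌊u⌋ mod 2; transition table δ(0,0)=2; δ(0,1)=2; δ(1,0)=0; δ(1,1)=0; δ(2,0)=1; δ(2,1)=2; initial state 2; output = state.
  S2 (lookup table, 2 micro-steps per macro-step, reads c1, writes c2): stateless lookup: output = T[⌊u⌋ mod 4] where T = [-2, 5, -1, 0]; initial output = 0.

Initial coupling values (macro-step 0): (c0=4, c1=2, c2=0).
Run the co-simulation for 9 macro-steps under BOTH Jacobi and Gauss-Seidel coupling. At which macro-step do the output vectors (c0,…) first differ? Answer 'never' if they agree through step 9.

[Jacobi] macro 1: S0 reads c0=4 → after 1×micro: 1; S1 reads c2=0 → after 1×micro: 1; S2 reads c1=2 → after 2×micro: -1 ⇒ (c0=1, c1=1, c2=-1)
[Jacobi] macro 2: S0 reads c0=1 → after 1×micro: 1; S1 reads c2=-1 → after 1×micro: 0; S2 reads c1=1 → after 2×micro: 5 ⇒ (c0=1, c1=0, c2=5)
[Jacobi] macro 3: S0 reads c0=1 → after 1×micro: 1; S1 reads c2=5 → after 1×micro: 2; S2 reads c1=0 → after 2×micro: -2 ⇒ (c0=1, c1=2, c2=-2)
[Jacobi] macro 4: S0 reads c0=1 → after 1×micro: 1; S1 reads c2=-2 → after 1×micro: 1; S2 reads c1=2 → after 2×micro: -1 ⇒ (c0=1, c1=1, c2=-1)
[Jacobi] macro 5: S0 reads c0=1 → after 1×micro: 1; S1 reads c2=-1 → after 1×micro: 0; S2 reads c1=1 → after 2×micro: 5 ⇒ (c0=1, c1=0, c2=5)
[Jacobi] macro 6: S0 reads c0=1 → after 1×micro: 1; S1 reads c2=5 → after 1×micro: 2; S2 reads c1=0 → after 2×micro: -2 ⇒ (c0=1, c1=2, c2=-2)
[Jacobi] macro 7: S0 reads c0=1 → after 1×micro: 1; S1 reads c2=-2 → after 1×micro: 1; S2 reads c1=2 → after 2×micro: -1 ⇒ (c0=1, c1=1, c2=-1)
[Jacobi] macro 8: S0 reads c0=1 → after 1×micro: 1; S1 reads c2=-1 → after 1×micro: 0; S2 reads c1=1 → after 2×micro: 5 ⇒ (c0=1, c1=0, c2=5)
[Jacobi] macro 9: S0 reads c0=1 → after 1×micro: 1; S1 reads c2=5 → after 1×micro: 2; S2 reads c1=0 → after 2×micro: -2 ⇒ (c0=1, c1=2, c2=-2)
[Gauss-Seidel] macro 1: S0 reads c0=4 → after 1×micro: 1; S1 reads c2=0 → after 1×micro: 1; S2 reads c1=1 → after 2×micro: 5 ⇒ (c0=1, c1=1, c2=5)
[Gauss-Seidel] macro 2: S0 reads c0=1 → after 1×micro: 1; S1 reads c2=5 → after 1×micro: 0; S2 reads c1=0 → after 2×micro: -2 ⇒ (c0=1, c1=0, c2=-2)
[Gauss-Seidel] macro 3: S0 reads c0=1 → after 1×micro: 1; S1 reads c2=-2 → after 1×micro: 2; S2 reads c1=2 → after 2×micro: -1 ⇒ (c0=1, c1=2, c2=-1)
[Gauss-Seidel] macro 4: S0 reads c0=1 → after 1×micro: 1; S1 reads c2=-1 → after 1×micro: 2; S2 reads c1=2 → after 2×micro: -1 ⇒ (c0=1, c1=2, c2=-1)
[Gauss-Seidel] macro 5: S0 reads c0=1 → after 1×micro: 1; S1 reads c2=-1 → after 1×micro: 2; S2 reads c1=2 → after 2×micro: -1 ⇒ (c0=1, c1=2, c2=-1)
[Gauss-Seidel] macro 6: S0 reads c0=1 → after 1×micro: 1; S1 reads c2=-1 → after 1×micro: 2; S2 reads c1=2 → after 2×micro: -1 ⇒ (c0=1, c1=2, c2=-1)
[Gauss-Seidel] macro 7: S0 reads c0=1 → after 1×micro: 1; S1 reads c2=-1 → after 1×micro: 2; S2 reads c1=2 → after 2×micro: -1 ⇒ (c0=1, c1=2, c2=-1)
[Gauss-Seidel] macro 8: S0 reads c0=1 → after 1×micro: 1; S1 reads c2=-1 → after 1×micro: 2; S2 reads c1=2 → after 2×micro: -1 ⇒ (c0=1, c1=2, c2=-1)
[Gauss-Seidel] macro 9: S0 reads c0=1 → after 1×micro: 1; S1 reads c2=-1 → after 1×micro: 2; S2 reads c1=2 → after 2×micro: -1 ⇒ (c0=1, c1=2, c2=-1)

first divergence at macro-step: 1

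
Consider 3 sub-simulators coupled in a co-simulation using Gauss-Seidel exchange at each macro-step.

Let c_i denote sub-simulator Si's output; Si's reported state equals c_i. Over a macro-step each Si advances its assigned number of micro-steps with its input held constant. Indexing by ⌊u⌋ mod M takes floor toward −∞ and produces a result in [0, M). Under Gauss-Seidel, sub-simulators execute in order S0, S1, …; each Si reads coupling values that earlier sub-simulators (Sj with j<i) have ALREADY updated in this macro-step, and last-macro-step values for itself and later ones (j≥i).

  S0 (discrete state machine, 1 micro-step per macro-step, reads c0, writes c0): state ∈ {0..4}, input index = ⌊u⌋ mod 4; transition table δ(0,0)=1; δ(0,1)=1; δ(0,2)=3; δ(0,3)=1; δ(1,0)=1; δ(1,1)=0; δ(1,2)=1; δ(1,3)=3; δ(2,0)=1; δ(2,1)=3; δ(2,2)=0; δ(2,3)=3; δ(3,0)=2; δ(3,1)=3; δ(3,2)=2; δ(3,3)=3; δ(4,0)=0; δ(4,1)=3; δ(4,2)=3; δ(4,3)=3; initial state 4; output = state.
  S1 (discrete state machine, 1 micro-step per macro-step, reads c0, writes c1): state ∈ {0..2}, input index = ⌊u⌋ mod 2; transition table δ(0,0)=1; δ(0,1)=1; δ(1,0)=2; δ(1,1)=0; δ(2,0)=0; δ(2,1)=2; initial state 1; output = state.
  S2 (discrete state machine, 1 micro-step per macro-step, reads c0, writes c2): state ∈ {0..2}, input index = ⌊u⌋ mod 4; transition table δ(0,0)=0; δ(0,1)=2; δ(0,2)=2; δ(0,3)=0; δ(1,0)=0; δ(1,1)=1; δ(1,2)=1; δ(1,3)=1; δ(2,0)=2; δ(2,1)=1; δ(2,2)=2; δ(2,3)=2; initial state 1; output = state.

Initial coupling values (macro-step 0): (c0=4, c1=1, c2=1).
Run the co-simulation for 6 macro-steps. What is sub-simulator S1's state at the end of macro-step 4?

macro 1: S0 reads c0=4 → after 1×micro: 0; S1 reads c0=0 → after 1×micro: 2; S2 reads c0=0 → after 1×micro: 0 ⇒ (c0=0, c1=2, c2=0)
macro 2: S0 reads c0=0 → after 1×micro: 1; S1 reads c0=1 → after 1×micro: 2; S2 reads c0=1 → after 1×micro: 2 ⇒ (c0=1, c1=2, c2=2)
macro 3: S0 reads c0=1 → after 1×micro: 0; S1 reads c0=0 → after 1×micro: 0; S2 reads c0=0 → after 1×micro: 2 ⇒ (c0=0, c1=0, c2=2)
macro 4: S0 reads c0=0 → after 1×micro: 1; S1 reads c0=1 → after 1×micro: 1; S2 reads c0=1 → after 1×micro: 1 ⇒ (c0=1, c1=1, c2=1)
macro 5: S0 reads c0=1 → after 1×micro: 0; S1 reads c0=0 → after 1×micro: 2; S2 reads c0=0 → after 1×micro: 0 ⇒ (c0=0, c1=2, c2=0)
macro 6: S0 reads c0=0 → after 1×micro: 1; S1 reads c0=1 → after 1×micro: 2; S2 reads c0=1 → after 1×micro: 2 ⇒ (c0=1, c1=2, c2=2)

S1 state at macro-step 4 = 1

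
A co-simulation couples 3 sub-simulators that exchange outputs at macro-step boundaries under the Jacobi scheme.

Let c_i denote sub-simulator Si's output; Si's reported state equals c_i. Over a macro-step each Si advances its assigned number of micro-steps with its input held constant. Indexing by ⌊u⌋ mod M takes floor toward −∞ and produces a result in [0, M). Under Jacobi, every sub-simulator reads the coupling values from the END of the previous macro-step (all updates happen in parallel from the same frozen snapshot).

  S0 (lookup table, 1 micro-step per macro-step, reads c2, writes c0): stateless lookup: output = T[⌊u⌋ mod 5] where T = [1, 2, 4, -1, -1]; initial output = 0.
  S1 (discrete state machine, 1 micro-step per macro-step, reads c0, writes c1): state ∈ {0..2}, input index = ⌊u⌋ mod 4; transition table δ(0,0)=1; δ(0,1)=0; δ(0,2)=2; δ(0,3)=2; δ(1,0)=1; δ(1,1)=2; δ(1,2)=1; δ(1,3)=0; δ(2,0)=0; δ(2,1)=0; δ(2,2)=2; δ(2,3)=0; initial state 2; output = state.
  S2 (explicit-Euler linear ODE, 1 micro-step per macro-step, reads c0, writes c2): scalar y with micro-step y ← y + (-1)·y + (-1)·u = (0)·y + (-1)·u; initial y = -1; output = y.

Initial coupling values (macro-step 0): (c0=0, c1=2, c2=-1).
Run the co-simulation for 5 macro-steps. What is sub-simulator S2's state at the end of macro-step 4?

macro 1: S0 reads c2=-1 → after 1×micro: -1; S1 reads c0=0 → after 1×micro: 0; S2 reads c0=0 → after 1×micro: 0 ⇒ (c0=-1, c1=0, c2=0)
macro 2: S0 reads c2=0 → after 1×micro: 1; S1 reads c0=-1 → after 1×micro: 2; S2 reads c0=-1 → after 1×micro: 1 ⇒ (c0=1, c1=2, c2=1)
macro 3: S0 reads c2=1 → after 1×micro: 2; S1 reads c0=1 → after 1×micro: 0; S2 reads c0=1 → after 1×micro: -1 ⇒ (c0=2, c1=0, c2=-1)
macro 4: S0 reads c2=-1 → after 1×micro: -1; S1 reads c0=2 → after 1×micro: 2; S2 reads c0=2 → after 1×micro: -2 ⇒ (c0=-1, c1=2, c2=-2)
macro 5: S0 reads c2=-2 → after 1×micro: -1; S1 reads c0=-1 → after 1×micro: 0; S2 reads c0=-1 → after 1×micro: 1 ⇒ (c0=-1, c1=0, c2=1)

S2 state at macro-step 4 = -2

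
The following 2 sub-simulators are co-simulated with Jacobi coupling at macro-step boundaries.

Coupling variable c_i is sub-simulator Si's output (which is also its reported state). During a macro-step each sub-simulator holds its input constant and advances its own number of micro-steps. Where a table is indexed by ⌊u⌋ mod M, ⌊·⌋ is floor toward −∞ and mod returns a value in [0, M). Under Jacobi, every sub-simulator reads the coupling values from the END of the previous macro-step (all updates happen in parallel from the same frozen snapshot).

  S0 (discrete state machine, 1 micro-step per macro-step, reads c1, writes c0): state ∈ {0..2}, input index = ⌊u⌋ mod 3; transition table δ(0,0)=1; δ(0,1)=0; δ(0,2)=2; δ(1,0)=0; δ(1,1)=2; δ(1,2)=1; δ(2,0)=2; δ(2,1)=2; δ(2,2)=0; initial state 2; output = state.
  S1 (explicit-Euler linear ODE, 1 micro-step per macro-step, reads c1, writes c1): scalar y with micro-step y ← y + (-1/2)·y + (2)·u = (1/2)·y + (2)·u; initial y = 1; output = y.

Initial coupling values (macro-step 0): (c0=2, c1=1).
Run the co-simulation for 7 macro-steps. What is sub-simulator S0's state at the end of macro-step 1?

macro 1: S0 reads c1=1 → after 1×micro: 2; S1 reads c1=1 → after 1×micro: 5/2 ⇒ (c0=2, c1=5/2)
macro 2: S0 reads c1=5/2 → after 1×micro: 0; S1 reads c1=5/2 → after 1×micro: 25/4 ⇒ (c0=0, c1=25/4)
macro 3: S0 reads c1=25/4 → after 1×micro: 1; S1 reads c1=25/4 → after 1×micro: 125/8 ⇒ (c0=1, c1=125/8)
macro 4: S0 reads c1=125/8 → after 1×micro: 0; S1 reads c1=125/8 → after 1×micro: 625/16 ⇒ (c0=0, c1=625/16)
macro 5: S0 reads c1=625/16 → after 1×micro: 1; S1 reads c1=625/16 → after 1×micro: 3125/32 ⇒ (c0=1, c1=3125/32)
macro 6: S0 reads c1=3125/32 → after 1×micro: 2; S1 reads c1=3125/32 → after 1×micro: 15625/64 ⇒ (c0=2, c1=15625/64)
macro 7: S0 reads c1=15625/64 → after 1×micro: 2; S1 reads c1=15625/64 → after 1×micro: 78125/128 ⇒ (c0=2, c1=78125/128)

S0 state at macro-step 1 = 2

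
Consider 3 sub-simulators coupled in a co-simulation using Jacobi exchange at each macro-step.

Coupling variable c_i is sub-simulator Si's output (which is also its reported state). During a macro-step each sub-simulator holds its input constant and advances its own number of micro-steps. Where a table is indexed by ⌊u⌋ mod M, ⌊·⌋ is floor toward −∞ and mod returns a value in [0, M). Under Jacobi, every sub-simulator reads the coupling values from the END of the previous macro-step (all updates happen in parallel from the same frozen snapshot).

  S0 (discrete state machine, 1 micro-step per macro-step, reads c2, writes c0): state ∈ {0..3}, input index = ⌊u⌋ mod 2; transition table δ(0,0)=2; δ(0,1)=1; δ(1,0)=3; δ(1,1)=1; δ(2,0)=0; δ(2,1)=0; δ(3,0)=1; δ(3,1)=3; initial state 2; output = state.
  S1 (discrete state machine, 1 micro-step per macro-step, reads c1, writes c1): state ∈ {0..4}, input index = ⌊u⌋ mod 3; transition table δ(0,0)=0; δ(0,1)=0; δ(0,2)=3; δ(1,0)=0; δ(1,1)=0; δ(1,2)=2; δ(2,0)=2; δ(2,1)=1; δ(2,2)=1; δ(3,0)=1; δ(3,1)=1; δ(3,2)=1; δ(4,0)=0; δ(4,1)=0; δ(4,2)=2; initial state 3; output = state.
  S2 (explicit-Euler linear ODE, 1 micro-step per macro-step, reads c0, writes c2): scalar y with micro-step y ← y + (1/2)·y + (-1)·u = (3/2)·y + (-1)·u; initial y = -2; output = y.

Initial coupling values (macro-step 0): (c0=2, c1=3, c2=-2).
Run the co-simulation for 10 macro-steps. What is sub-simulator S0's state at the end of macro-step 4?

S0 state at macro-step 4 = 3

macro 1: S0 reads c2=-2 → after 1×micro: 0; S1 reads c1=3 → after 1×micro: 1; S2 reads c0=2 → after 1×micro: -5 ⇒ (c0=0, c1=1, c2=-5)
macro 2: S0 reads c2=-5 → after 1×micro: 1; S1 reads c1=1 → after 1×micro: 0; S2 reads c0=0 → after 1×micro: -15/2 ⇒ (c0=1, c1=0, c2=-15/2)
macro 3: S0 reads c2=-15/2 → after 1×micro: 3; S1 reads c1=0 → after 1×micro: 0; S2 reads c0=1 → after 1×micro: -49/4 ⇒ (c0=3, c1=0, c2=-49/4)
macro 4: S0 reads c2=-49/4 → after 1×micro: 3; S1 reads c1=0 → after 1×micro: 0; S2 reads c0=3 → after 1×micro: -171/8 ⇒ (c0=3, c1=0, c2=-171/8)
macro 5: S0 reads c2=-171/8 → after 1×micro: 1; S1 reads c1=0 → after 1×micro: 0; S2 reads c0=3 → after 1×micro: -561/16 ⇒ (c0=1, c1=0, c2=-561/16)
macro 6: S0 reads c2=-561/16 → after 1×micro: 3; S1 reads c1=0 → after 1×micro: 0; S2 reads c0=1 → after 1×micro: -1715/32 ⇒ (c0=3, c1=0, c2=-1715/32)
macro 7: S0 reads c2=-1715/32 → after 1×micro: 1; S1 reads c1=0 → after 1×micro: 0; S2 reads c0=3 → after 1×micro: -5337/64 ⇒ (c0=1, c1=0, c2=-5337/64)
macro 8: S0 reads c2=-5337/64 → after 1×micro: 3; S1 reads c1=0 → after 1×micro: 0; S2 reads c0=1 → after 1×micro: -16139/128 ⇒ (c0=3, c1=0, c2=-16139/128)
macro 9: S0 reads c2=-16139/128 → after 1×micro: 3; S1 reads c1=0 → after 1×micro: 0; S2 reads c0=3 → after 1×micro: -49185/256 ⇒ (c0=3, c1=0, c2=-49185/256)
macro 10: S0 reads c2=-49185/256 → after 1×micro: 3; S1 reads c1=0 → after 1×micro: 0; S2 reads c0=3 → after 1×micro: -149091/512 ⇒ (c0=3, c1=0, c2=-149091/512)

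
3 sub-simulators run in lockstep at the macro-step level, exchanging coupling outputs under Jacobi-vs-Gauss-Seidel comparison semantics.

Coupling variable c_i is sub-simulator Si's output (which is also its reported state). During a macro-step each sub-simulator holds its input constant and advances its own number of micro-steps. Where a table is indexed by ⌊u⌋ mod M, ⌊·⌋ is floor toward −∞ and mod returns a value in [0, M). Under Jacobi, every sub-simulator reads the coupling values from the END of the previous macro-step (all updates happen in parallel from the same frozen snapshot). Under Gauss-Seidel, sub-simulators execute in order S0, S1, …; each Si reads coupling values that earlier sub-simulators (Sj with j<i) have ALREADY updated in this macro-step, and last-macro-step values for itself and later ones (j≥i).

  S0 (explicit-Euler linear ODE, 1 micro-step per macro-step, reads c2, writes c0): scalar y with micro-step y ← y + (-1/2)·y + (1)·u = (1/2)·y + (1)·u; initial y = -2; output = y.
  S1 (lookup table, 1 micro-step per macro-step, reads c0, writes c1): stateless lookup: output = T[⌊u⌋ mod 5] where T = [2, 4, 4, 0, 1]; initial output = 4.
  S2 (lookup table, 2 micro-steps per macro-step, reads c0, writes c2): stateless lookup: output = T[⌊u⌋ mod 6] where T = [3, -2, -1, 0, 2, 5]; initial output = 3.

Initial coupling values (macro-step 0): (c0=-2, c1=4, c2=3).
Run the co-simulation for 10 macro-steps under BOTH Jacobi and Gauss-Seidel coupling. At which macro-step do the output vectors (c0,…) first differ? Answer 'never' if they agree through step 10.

first divergence at macro-step: 1

[Jacobi] macro 1: S0 reads c2=3 → after 1×micro: 2; S1 reads c0=-2 → after 1×micro: 0; S2 reads c0=-2 → after 2×micro: 2 ⇒ (c0=2, c1=0, c2=2)
[Jacobi] macro 2: S0 reads c2=2 → after 1×micro: 3; S1 reads c0=2 → after 1×micro: 4; S2 reads c0=2 → after 2×micro: -1 ⇒ (c0=3, c1=4, c2=-1)
[Jacobi] macro 3: S0 reads c2=-1 → after 1×micro: 1/2; S1 reads c0=3 → after 1×micro: 0; S2 reads c0=3 → after 2×micro: 0 ⇒ (c0=1/2, c1=0, c2=0)
[Jacobi] macro 4: S0 reads c2=0 → after 1×micro: 1/4; S1 reads c0=1/2 → after 1×micro: 2; S2 reads c0=1/2 → after 2×micro: 3 ⇒ (c0=1/4, c1=2, c2=3)
[Jacobi] macro 5: S0 reads c2=3 → after 1×micro: 25/8; S1 reads c0=1/4 → after 1×micro: 2; S2 reads c0=1/4 → after 2×micro: 3 ⇒ (c0=25/8, c1=2, c2=3)
[Jacobi] macro 6: S0 reads c2=3 → after 1×micro: 73/16; S1 reads c0=25/8 → after 1×micro: 0; S2 reads c0=25/8 → after 2×micro: 0 ⇒ (c0=73/16, c1=0, c2=0)
[Jacobi] macro 7: S0 reads c2=0 → after 1×micro: 73/32; S1 reads c0=73/16 → after 1×micro: 1; S2 reads c0=73/16 → after 2×micro: 2 ⇒ (c0=73/32, c1=1, c2=2)
[Jacobi] macro 8: S0 reads c2=2 → after 1×micro: 201/64; S1 reads c0=73/32 → after 1×micro: 4; S2 reads c0=73/32 → after 2×micro: -1 ⇒ (c0=201/64, c1=4, c2=-1)
[Jacobi] macro 9: S0 reads c2=-1 → after 1×micro: 73/128; S1 reads c0=201/64 → after 1×micro: 0; S2 reads c0=201/64 → after 2×micro: 0 ⇒ (c0=73/128, c1=0, c2=0)
[Jacobi] macro 10: S0 reads c2=0 → after 1×micro: 73/256; S1 reads c0=73/128 → after 1×micro: 2; S2 reads c0=73/128 → after 2×micro: 3 ⇒ (c0=73/256, c1=2, c2=3)
[Gauss-Seidel] macro 1: S0 reads c2=3 → after 1×micro: 2; S1 reads c0=2 → after 1×micro: 4; S2 reads c0=2 → after 2×micro: -1 ⇒ (c0=2, c1=4, c2=-1)
[Gauss-Seidel] macro 2: S0 reads c2=-1 → after 1×micro: 0; S1 reads c0=0 → after 1×micro: 2; S2 reads c0=0 → after 2×micro: 3 ⇒ (c0=0, c1=2, c2=3)
[Gauss-Seidel] macro 3: S0 reads c2=3 → after 1×micro: 3; S1 reads c0=3 → after 1×micro: 0; S2 reads c0=3 → after 2×micro: 0 ⇒ (c0=3, c1=0, c2=0)
[Gauss-Seidel] macro 4: S0 reads c2=0 → after 1×micro: 3/2; S1 reads c0=3/2 → after 1×micro: 4; S2 reads c0=3/2 → after 2×micro: -2 ⇒ (c0=3/2, c1=4, c2=-2)
[Gauss-Seidel] macro 5: S0 reads c2=-2 → after 1×micro: -5/4; S1 reads c0=-5/4 → after 1×micro: 0; S2 reads c0=-5/4 → after 2×micro: 2 ⇒ (c0=-5/4, c1=0, c2=2)
[Gauss-Seidel] macro 6: S0 reads c2=2 → after 1×micro: 11/8; S1 reads c0=11/8 → after 1×micro: 4; S2 reads c0=11/8 → after 2×micro: -2 ⇒ (c0=11/8, c1=4, c2=-2)
[Gauss-Seidel] macro 7: S0 reads c2=-2 → after 1×micro: -21/16; S1 reads c0=-21/16 → after 1×micro: 0; S2 reads c0=-21/16 → after 2×micro: 2 ⇒ (c0=-21/16, c1=0, c2=2)
[Gauss-Seidel] macro 8: S0 reads c2=2 → after 1×micro: 43/32; S1 reads c0=43/32 → after 1×micro: 4; S2 reads c0=43/32 → after 2×micro: -2 ⇒ (c0=43/32, c1=4, c2=-2)
[Gauss-Seidel] macro 9: S0 reads c2=-2 → after 1×micro: -85/64; S1 reads c0=-85/64 → after 1×micro: 0; S2 reads c0=-85/64 → after 2×micro: 2 ⇒ (c0=-85/64, c1=0, c2=2)
[Gauss-Seidel] macro 10: S0 reads c2=2 → after 1×micro: 171/128; S1 reads c0=171/128 → after 1×micro: 4; S2 reads c0=171/128 → after 2×micro: -2 ⇒ (c0=171/128, c1=4, c2=-2)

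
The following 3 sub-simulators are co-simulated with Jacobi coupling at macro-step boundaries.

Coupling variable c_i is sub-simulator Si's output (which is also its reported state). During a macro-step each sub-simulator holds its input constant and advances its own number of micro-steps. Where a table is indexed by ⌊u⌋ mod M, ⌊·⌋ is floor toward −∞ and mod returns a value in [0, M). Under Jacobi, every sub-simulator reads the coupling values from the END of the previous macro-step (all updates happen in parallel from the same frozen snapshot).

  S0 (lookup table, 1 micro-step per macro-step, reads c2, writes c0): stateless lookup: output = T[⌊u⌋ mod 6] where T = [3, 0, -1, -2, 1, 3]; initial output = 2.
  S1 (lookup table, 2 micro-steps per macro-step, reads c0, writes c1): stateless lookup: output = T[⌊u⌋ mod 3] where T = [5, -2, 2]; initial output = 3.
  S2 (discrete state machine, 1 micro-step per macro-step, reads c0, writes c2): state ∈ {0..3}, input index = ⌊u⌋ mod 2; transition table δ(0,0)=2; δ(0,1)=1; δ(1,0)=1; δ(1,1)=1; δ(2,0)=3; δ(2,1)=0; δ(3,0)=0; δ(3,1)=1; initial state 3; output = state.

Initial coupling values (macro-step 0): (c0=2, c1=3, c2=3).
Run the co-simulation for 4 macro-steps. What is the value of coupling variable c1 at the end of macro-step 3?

macro 1: S0 reads c2=3 → after 1×micro: -2; S1 reads c0=2 → after 2×micro: 2; S2 reads c0=2 → after 1×micro: 0 ⇒ (c0=-2, c1=2, c2=0)
macro 2: S0 reads c2=0 → after 1×micro: 3; S1 reads c0=-2 → after 2×micro: -2; S2 reads c0=-2 → after 1×micro: 2 ⇒ (c0=3, c1=-2, c2=2)
macro 3: S0 reads c2=2 → after 1×micro: -1; S1 reads c0=3 → after 2×micro: 5; S2 reads c0=3 → after 1×micro: 0 ⇒ (c0=-1, c1=5, c2=0)
macro 4: S0 reads c2=0 → after 1×micro: 3; S1 reads c0=-1 → after 2×micro: 2; S2 reads c0=-1 → after 1×micro: 1 ⇒ (c0=3, c1=2, c2=1)

c1 at macro-step 3 = 5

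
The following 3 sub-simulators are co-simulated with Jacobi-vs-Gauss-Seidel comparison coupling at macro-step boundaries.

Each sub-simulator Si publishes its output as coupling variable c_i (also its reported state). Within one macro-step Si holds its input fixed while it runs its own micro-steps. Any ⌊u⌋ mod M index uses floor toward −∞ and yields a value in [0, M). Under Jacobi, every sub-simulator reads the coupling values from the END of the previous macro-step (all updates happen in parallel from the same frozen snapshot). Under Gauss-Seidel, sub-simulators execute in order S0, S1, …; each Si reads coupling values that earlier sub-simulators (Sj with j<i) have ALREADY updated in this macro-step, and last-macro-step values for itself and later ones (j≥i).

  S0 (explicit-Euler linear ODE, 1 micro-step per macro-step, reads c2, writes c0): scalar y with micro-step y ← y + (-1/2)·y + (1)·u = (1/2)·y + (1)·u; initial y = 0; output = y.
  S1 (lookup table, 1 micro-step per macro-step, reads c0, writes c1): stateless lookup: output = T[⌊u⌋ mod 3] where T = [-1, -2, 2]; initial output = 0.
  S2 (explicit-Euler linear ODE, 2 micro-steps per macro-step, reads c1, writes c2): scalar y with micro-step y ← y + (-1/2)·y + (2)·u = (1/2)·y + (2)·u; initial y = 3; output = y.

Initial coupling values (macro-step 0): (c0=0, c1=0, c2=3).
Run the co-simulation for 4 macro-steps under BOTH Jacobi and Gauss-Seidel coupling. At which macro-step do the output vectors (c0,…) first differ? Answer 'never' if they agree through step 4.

first divergence at macro-step: 1

[Jacobi] macro 1: S0 reads c2=3 → after 1×micro: 3; S1 reads c0=0 → after 1×micro: -1; S2 reads c1=0 → after 2×micro: 3/4 ⇒ (c0=3, c1=-1, c2=3/4)
[Jacobi] macro 2: S0 reads c2=3/4 → after 1×micro: 9/4; S1 reads c0=3 → after 1×micro: -1; S2 reads c1=-1 → after 2×micro: -45/16 ⇒ (c0=9/4, c1=-1, c2=-45/16)
[Jacobi] macro 3: S0 reads c2=-45/16 → after 1×micro: -27/16; S1 reads c0=9/4 → after 1×micro: 2; S2 reads c1=-1 → after 2×micro: -237/64 ⇒ (c0=-27/16, c1=2, c2=-237/64)
[Jacobi] macro 4: S0 reads c2=-237/64 → after 1×micro: -291/64; S1 reads c0=-27/16 → after 1×micro: -2; S2 reads c1=2 → after 2×micro: 1299/256 ⇒ (c0=-291/64, c1=-2, c2=1299/256)
[Gauss-Seidel] macro 1: S0 reads c2=3 → after 1×micro: 3; S1 reads c0=3 → after 1×micro: -1; S2 reads c1=-1 → after 2×micro: -9/4 ⇒ (c0=3, c1=-1, c2=-9/4)
[Gauss-Seidel] macro 2: S0 reads c2=-9/4 → after 1×micro: -3/4; S1 reads c0=-3/4 → after 1×micro: 2; S2 reads c1=2 → after 2×micro: 87/16 ⇒ (c0=-3/4, c1=2, c2=87/16)
[Gauss-Seidel] macro 3: S0 reads c2=87/16 → after 1×micro: 81/16; S1 reads c0=81/16 → after 1×micro: 2; S2 reads c1=2 → after 2×micro: 471/64 ⇒ (c0=81/16, c1=2, c2=471/64)
[Gauss-Seidel] macro 4: S0 reads c2=471/64 → after 1×micro: 633/64; S1 reads c0=633/64 → after 1×micro: -1; S2 reads c1=-1 → after 2×micro: -297/256 ⇒ (c0=633/64, c1=-1, c2=-297/256)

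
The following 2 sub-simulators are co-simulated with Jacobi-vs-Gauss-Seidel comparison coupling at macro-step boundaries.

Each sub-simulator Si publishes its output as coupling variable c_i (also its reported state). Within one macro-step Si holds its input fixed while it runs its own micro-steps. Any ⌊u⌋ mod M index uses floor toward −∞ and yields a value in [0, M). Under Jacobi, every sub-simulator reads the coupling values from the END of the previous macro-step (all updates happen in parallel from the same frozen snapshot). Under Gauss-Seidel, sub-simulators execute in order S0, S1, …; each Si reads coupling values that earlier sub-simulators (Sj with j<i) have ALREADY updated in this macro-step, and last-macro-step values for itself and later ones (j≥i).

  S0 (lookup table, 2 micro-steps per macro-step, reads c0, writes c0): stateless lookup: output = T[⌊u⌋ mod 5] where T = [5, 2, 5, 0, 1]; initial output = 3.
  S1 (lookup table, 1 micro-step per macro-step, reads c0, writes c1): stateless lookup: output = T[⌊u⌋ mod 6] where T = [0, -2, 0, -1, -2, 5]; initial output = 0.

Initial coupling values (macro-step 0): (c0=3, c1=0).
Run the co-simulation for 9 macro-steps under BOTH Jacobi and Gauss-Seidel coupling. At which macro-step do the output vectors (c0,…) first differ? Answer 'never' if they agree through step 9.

first divergence at macro-step: 1

[Jacobi] macro 1: S0 reads c0=3 → after 2×micro: 0; S1 reads c0=3 → after 1×micro: -1 ⇒ (c0=0, c1=-1)
[Jacobi] macro 2: S0 reads c0=0 → after 2×micro: 5; S1 reads c0=0 → after 1×micro: 0 ⇒ (c0=5, c1=0)
[Jacobi] macro 3: S0 reads c0=5 → after 2×micro: 5; S1 reads c0=5 → after 1×micro: 5 ⇒ (c0=5, c1=5)
[Jacobi] macro 4: S0 reads c0=5 → after 2×micro: 5; S1 reads c0=5 → after 1×micro: 5 ⇒ (c0=5, c1=5)
[Jacobi] macro 5: S0 reads c0=5 → after 2×micro: 5; S1 reads c0=5 → after 1×micro: 5 ⇒ (c0=5, c1=5)
[Jacobi] macro 6: S0 reads c0=5 → after 2×micro: 5; S1 reads c0=5 → after 1×micro: 5 ⇒ (c0=5, c1=5)
[Jacobi] macro 7: S0 reads c0=5 → after 2×micro: 5; S1 reads c0=5 → after 1×micro: 5 ⇒ (c0=5, c1=5)
[Jacobi] macro 8: S0 reads c0=5 → after 2×micro: 5; S1 reads c0=5 → after 1×micro: 5 ⇒ (c0=5, c1=5)
[Jacobi] macro 9: S0 reads c0=5 → after 2×micro: 5; S1 reads c0=5 → after 1×micro: 5 ⇒ (c0=5, c1=5)
[Gauss-Seidel] macro 1: S0 reads c0=3 → after 2×micro: 0; S1 reads c0=0 → after 1×micro: 0 ⇒ (c0=0, c1=0)
[Gauss-Seidel] macro 2: S0 reads c0=0 → after 2×micro: 5; S1 reads c0=5 → after 1×micro: 5 ⇒ (c0=5, c1=5)
[Gauss-Seidel] macro 3: S0 reads c0=5 → after 2×micro: 5; S1 reads c0=5 → after 1×micro: 5 ⇒ (c0=5, c1=5)
[Gauss-Seidel] macro 4: S0 reads c0=5 → after 2×micro: 5; S1 reads c0=5 → after 1×micro: 5 ⇒ (c0=5, c1=5)
[Gauss-Seidel] macro 5: S0 reads c0=5 → after 2×micro: 5; S1 reads c0=5 → after 1×micro: 5 ⇒ (c0=5, c1=5)
[Gauss-Seidel] macro 6: S0 reads c0=5 → after 2×micro: 5; S1 reads c0=5 → after 1×micro: 5 ⇒ (c0=5, c1=5)
[Gauss-Seidel] macro 7: S0 reads c0=5 → after 2×micro: 5; S1 reads c0=5 → after 1×micro: 5 ⇒ (c0=5, c1=5)
[Gauss-Seidel] macro 8: S0 reads c0=5 → after 2×micro: 5; S1 reads c0=5 → after 1×micro: 5 ⇒ (c0=5, c1=5)
[Gauss-Seidel] macro 9: S0 reads c0=5 → after 2×micro: 5; S1 reads c0=5 → after 1×micro: 5 ⇒ (c0=5, c1=5)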